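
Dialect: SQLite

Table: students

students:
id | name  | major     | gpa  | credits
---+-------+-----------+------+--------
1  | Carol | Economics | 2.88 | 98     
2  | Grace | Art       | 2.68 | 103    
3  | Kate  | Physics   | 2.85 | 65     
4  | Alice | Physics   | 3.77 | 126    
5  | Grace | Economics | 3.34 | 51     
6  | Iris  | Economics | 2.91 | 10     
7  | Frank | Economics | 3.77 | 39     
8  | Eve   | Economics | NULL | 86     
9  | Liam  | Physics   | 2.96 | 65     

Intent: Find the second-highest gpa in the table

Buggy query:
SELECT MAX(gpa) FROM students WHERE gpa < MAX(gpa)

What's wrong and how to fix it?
Bug: MAX(gpa) on the right of the comparison is an aggregate-in-WHERE error

Fix: Put the inner MAX in a scalar subquery

Corrected query:
SELECT MAX(gpa) FROM students WHERE gpa < (SELECT MAX(gpa) FROM students)

Result:
MAX(gpa)
--------
3.34    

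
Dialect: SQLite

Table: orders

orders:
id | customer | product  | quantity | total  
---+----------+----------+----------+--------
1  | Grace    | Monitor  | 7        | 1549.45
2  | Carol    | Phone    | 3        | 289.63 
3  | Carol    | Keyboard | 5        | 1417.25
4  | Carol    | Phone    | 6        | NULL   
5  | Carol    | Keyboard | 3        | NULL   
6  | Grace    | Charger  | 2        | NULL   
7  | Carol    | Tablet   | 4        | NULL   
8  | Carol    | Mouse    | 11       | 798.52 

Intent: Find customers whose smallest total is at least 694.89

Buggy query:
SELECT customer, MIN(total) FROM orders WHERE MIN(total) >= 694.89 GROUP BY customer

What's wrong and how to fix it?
Bug: Aggregates like MIN are computed per group after WHERE runs

Fix: Use HAVING for the per-group MIN condition

Corrected query:
SELECT customer, MIN(total) FROM orders GROUP BY customer HAVING MIN(total) >= 694.89

Result:
customer | MIN(total)
---------+-----------
Grace    | 1549.45   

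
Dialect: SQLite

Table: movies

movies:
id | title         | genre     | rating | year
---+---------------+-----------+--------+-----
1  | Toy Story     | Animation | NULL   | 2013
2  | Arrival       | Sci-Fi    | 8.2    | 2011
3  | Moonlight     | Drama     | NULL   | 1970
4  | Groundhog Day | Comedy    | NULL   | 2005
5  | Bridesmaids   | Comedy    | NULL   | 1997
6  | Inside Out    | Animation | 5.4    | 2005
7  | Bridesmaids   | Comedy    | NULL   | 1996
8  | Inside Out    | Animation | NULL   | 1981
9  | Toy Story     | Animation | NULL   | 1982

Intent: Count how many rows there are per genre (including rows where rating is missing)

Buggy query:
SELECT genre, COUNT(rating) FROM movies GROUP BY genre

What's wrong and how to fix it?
Bug: COUNT(column) counts non-NULL values only; rows with NULL rating aren't counted

Fix: Use COUNT(*) to count all rows regardless of NULL

Corrected query:
SELECT genre, COUNT(*) FROM movies GROUP BY genre

Result:
genre     | COUNT(*)
----------+---------
Animation | 4       
Comedy    | 3       
Drama     | 1       
Sci-Fi    | 1       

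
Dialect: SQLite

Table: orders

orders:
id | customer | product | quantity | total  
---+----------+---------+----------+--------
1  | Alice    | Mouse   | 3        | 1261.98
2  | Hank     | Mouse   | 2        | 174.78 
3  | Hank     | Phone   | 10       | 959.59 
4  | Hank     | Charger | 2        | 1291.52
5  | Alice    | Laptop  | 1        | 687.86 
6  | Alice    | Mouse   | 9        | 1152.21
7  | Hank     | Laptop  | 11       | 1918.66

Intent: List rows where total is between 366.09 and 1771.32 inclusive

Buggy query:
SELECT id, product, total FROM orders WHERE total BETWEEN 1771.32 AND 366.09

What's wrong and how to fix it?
Bug: The bounds are reversed; BETWEEN a AND b requires a <= b to match anything

Fix: Write BETWEEN 366.09 AND 1771.32

Corrected query:
SELECT id, product, total FROM orders WHERE total BETWEEN 366.09 AND 1771.32

Result:
id | product | total  
---+---------+--------
1  | Mouse   | 1261.98
3  | Phone   | 959.59 
4  | Charger | 1291.52
5  | Laptop  | 687.86 
6  | Mouse   | 1152.21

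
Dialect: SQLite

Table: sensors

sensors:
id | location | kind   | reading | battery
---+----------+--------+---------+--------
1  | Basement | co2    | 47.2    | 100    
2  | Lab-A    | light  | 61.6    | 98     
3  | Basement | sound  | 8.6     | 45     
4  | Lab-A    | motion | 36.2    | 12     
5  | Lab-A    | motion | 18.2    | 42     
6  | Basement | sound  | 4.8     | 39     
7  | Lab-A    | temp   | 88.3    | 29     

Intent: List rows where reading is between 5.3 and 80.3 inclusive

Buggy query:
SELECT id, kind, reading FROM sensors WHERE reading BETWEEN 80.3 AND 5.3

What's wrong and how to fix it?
Bug: BETWEEN expects the lower bound first; with 80.3 AND 5.3 the range is empty

Fix: Swap the bounds so the smaller value comes first

Corrected query:
SELECT id, kind, reading FROM sensors WHERE reading BETWEEN 5.3 AND 80.3

Result:
id | kind   | reading
---+--------+--------
1  | co2    | 47.2   
2  | light  | 61.6   
3  | sound  | 8.6    
4  | motion | 36.2   
5  | motion | 18.2   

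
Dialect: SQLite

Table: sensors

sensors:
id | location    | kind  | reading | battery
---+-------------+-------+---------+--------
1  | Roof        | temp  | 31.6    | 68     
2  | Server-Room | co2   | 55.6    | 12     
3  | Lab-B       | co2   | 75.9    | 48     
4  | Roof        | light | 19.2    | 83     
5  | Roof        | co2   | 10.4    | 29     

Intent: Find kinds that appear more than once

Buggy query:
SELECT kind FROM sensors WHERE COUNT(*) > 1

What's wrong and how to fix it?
Bug: COUNT(*) is an aggregate and cannot be used in WHERE

Fix: GROUP BY kind, then filter groups with HAVING COUNT(*) > 1

Corrected query:
SELECT kind FROM sensors GROUP BY kind HAVING COUNT(*) > 1

Result:
kind
----
co2 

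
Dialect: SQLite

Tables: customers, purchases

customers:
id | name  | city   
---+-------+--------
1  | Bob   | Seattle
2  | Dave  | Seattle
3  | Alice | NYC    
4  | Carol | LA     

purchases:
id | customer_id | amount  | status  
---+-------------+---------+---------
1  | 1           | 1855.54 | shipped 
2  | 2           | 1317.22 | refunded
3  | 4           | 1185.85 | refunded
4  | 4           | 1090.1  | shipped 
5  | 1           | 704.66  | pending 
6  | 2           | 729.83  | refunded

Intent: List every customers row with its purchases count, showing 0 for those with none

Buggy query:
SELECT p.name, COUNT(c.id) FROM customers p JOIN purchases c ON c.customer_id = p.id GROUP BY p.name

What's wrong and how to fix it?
Bug: INNER JOIN drops customers rows that have no matching purchases rows

Fix: Use LEFT JOIN so parents without children still appear (COUNT(c.id) gives 0)

Corrected query:
SELECT p.name, COUNT(c.id) FROM customers p LEFT JOIN purchases c ON c.customer_id = p.id GROUP BY p.name

Result:
name  | COUNT(c.id)
------+------------
Alice | 0          
Bob   | 2          
Carol | 2          
Dave  | 2          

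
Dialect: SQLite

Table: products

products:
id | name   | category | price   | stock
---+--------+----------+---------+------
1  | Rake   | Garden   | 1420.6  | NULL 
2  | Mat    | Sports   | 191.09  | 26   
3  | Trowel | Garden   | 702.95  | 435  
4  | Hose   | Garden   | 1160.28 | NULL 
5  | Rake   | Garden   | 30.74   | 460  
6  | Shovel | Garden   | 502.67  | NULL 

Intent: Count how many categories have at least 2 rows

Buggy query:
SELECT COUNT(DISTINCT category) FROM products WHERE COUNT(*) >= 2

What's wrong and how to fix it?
Bug: WHERE filters individual rows, not groups, so a group-level COUNT is invalid there

Fix: Use a subquery that GROUPs and filters with HAVING, then count its rows

Corrected query:
SELECT COUNT(*) FROM (SELECT category FROM products GROUP BY category HAVING COUNT(*) >= 2)

Result:
COUNT(*)
--------
1       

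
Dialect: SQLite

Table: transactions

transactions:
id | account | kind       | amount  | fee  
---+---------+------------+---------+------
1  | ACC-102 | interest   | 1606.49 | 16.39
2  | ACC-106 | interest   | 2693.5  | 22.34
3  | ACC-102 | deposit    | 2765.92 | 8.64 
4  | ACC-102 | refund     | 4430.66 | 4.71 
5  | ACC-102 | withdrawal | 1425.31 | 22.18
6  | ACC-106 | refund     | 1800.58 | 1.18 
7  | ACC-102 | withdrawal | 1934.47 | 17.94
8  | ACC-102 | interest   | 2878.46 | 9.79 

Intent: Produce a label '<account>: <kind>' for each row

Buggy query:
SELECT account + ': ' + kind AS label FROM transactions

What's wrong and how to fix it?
Bug: SQLite uses || for string concatenation; + coerces text to numbers (yielding 0)

Fix: Replace + with || to concatenate text

Corrected query:
SELECT account || ': ' || kind AS label FROM transactions

Result:
label              
-------------------
ACC-102: interest  
ACC-106: interest  
ACC-102: deposit   
ACC-102: refund    
ACC-102: withdrawal
ACC-106: refund    
ACC-102: withdrawal
ACC-102: interest  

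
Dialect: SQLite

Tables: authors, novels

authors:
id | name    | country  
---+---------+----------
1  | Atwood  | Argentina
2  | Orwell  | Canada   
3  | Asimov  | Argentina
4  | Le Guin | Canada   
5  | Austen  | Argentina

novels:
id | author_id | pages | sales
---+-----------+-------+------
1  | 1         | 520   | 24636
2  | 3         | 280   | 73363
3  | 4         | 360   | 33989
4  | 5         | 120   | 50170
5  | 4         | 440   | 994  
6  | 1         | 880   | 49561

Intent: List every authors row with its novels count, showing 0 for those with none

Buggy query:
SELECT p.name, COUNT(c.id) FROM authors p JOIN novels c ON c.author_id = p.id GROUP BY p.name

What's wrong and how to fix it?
Bug: An inner join excludes parents with zero children

Fix: Switch to LEFT JOIN to retain unmatched parent rows

Corrected query:
SELECT p.name, COUNT(c.id) FROM authors p LEFT JOIN novels c ON c.author_id = p.id GROUP BY p.name

Result:
name    | COUNT(c.id)
--------+------------
Asimov  | 1          
Atwood  | 2          
Austen  | 1          
Le Guin | 2          
Orwell  | 0          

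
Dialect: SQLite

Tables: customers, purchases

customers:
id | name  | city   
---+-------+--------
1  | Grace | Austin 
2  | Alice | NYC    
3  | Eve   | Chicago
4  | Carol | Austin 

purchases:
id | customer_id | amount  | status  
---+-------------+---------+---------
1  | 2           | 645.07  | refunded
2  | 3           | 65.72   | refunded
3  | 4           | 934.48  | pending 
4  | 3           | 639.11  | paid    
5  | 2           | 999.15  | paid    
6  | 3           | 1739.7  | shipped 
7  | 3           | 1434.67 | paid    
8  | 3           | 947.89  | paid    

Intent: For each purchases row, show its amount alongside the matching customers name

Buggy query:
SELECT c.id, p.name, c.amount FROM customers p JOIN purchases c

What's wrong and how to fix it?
Bug: Missing join condition: each purchases row is matched to all customers rows instead of just its own

Fix: Specify the join condition linking the foreign key to the parent id

Corrected query:
SELECT c.id, p.name, c.amount FROM customers p JOIN purchases c ON c.customer_id = p.id

Result:
id | name  | amount 
---+-------+--------
1  | Alice | 645.07 
2  | Eve   | 65.72  
3  | Carol | 934.48 
4  | Eve   | 639.11 
5  | Alice | 999.15 
6  | Eve   | 1739.7 
7  | Eve   | 1434.67
8  | Eve   | 947.89 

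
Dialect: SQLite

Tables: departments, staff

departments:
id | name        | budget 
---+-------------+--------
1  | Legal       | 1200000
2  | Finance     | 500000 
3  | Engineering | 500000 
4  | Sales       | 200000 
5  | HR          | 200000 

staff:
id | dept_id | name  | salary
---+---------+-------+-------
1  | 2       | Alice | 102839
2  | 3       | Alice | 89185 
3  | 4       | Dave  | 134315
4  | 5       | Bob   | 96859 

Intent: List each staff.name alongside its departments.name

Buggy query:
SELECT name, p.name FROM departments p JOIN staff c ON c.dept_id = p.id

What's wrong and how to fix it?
Bug: Both tables have a 'name' column; the unqualified reference is ambiguous

Fix: Prefix ambiguous columns with the table alias

Corrected query:
SELECT c.name, p.name FROM departments p JOIN staff c ON c.dept_id = p.id

Result:
name  | name       
------+------------
Alice | Finance    
Alice | Engineering
Dave  | Sales      
Bob   | HR         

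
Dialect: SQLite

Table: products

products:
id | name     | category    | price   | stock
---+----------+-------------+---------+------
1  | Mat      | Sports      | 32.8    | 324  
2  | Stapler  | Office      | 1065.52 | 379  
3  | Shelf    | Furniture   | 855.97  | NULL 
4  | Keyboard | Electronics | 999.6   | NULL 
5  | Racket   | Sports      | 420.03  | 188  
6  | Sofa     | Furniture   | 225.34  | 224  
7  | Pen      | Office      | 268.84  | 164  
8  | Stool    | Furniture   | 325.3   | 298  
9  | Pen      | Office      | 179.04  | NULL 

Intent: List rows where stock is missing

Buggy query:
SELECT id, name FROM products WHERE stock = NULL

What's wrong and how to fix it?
Bug: Comparing to NULL with '=' never matches; NULL = NULL is unknown, not true

Fix: Use IS NULL to test for NULL

Corrected query:
SELECT id, name FROM products WHERE stock IS NULL

Result:
id | name    
---+---------
3  | Shelf   
4  | Keyboard
9  | Pen     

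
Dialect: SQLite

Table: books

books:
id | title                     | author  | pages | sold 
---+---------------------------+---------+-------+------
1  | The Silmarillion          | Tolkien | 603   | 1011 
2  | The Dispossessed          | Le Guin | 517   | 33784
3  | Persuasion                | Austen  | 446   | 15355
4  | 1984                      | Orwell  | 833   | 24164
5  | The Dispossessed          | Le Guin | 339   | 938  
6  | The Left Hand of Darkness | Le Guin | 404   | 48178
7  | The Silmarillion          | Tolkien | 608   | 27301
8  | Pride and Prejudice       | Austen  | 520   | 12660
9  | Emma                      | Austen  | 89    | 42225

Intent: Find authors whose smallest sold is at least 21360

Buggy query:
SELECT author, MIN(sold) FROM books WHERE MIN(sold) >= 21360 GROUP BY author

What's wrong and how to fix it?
Bug: Aggregates like MIN are computed per group after WHERE runs

Fix: Use HAVING for the per-group MIN condition

Corrected query:
SELECT author, MIN(sold) FROM books GROUP BY author HAVING MIN(sold) >= 21360

Result:
author | MIN(sold)
-------+----------
Orwell | 24164    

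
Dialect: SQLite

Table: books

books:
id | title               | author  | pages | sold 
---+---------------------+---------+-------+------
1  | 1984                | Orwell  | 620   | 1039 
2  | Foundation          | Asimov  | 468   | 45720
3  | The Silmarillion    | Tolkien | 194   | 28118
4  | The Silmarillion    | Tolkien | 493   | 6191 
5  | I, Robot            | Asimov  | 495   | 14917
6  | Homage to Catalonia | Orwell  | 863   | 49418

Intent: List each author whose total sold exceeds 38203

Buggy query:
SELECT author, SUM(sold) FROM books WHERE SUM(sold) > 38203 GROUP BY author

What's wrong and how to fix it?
Bug: WHERE runs before GROUP BY, so aggregates aren't available there

Fix: Move the aggregate condition to a HAVING clause

Corrected query:
SELECT author, SUM(sold) FROM books GROUP BY author HAVING SUM(sold) > 38203

Result:
author | SUM(sold)
-------+----------
Asimov | 60637    
Orwell | 50457    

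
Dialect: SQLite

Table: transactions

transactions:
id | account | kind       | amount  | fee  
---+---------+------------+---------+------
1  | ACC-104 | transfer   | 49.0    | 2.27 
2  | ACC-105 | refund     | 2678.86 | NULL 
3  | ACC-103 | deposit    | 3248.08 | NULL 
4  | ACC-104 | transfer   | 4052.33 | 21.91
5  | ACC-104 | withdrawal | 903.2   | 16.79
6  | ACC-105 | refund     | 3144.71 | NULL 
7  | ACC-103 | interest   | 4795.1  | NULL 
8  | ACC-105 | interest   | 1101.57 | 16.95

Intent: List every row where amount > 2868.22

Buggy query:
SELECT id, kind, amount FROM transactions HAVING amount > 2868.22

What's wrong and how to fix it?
Bug: HAVING filters the output of aggregation, but this query has no GROUP BY and no aggregate functions, so SQLite rejects it (HAVING clause on a non-aggregate query); the condition here is per row

Fix: Use WHERE for row-level filtering

Corrected query:
SELECT id, kind, amount FROM transactions WHERE amount > 2868.22

Result:
id | kind     | amount 
---+----------+--------
3  | deposit  | 3248.08
4  | transfer | 4052.33
6  | refund   | 3144.71
7  | interest | 4795.1 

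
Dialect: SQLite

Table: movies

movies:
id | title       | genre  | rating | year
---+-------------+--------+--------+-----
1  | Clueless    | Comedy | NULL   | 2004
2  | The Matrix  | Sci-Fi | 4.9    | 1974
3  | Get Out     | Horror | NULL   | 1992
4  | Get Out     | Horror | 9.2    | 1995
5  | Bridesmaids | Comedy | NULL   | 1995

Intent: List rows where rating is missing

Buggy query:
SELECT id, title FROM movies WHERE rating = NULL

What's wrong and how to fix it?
Bug: '= NULL' is always unknown in SQL three-valued logic, so no rows match

Fix: Use IS NULL to test for NULL

Corrected query:
SELECT id, title FROM movies WHERE rating IS NULL

Result:
id | title      
---+------------
1  | Clueless   
3  | Get Out    
5  | Bridesmaids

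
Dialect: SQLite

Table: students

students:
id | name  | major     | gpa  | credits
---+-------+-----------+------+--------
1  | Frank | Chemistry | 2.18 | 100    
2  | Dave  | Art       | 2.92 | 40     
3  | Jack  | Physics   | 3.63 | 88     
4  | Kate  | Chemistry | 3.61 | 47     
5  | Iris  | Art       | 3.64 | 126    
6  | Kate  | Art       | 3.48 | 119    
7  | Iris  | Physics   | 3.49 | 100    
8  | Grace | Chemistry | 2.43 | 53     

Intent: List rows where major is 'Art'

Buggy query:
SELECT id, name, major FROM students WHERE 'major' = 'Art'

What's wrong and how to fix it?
Bug: 'major' in single quotes is a string literal, not the column; the comparison is literal-vs-literal and never true

Fix: Remove the quotes around the column name (or use double quotes for an identifier)

Corrected query:
SELECT id, name, major FROM students WHERE major = 'Art'

Result:
id | name | major
---+------+------
2  | Dave | Art  
5  | Iris | Art  
6  | Kate | Art  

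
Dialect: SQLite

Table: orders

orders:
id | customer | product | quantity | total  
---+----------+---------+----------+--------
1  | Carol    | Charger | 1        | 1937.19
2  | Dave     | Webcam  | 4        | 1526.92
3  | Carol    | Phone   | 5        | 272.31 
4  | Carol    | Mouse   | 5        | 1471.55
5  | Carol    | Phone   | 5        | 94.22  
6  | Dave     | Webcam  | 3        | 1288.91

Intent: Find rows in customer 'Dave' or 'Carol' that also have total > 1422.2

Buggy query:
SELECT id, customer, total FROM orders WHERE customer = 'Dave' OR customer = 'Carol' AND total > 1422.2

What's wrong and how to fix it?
Bug: Without parentheses, AND is evaluated before OR, so the total filter only applies to the 'Carol' branch

Fix: Add parentheses around the OR so the AND applies to both alternatives

Corrected query:
SELECT id, customer, total FROM orders WHERE (customer = 'Dave' OR customer = 'Carol') AND total > 1422.2

Result:
id | customer | total  
---+----------+--------
1  | Carol    | 1937.19
2  | Dave     | 1526.92
4  | Carol    | 1471.55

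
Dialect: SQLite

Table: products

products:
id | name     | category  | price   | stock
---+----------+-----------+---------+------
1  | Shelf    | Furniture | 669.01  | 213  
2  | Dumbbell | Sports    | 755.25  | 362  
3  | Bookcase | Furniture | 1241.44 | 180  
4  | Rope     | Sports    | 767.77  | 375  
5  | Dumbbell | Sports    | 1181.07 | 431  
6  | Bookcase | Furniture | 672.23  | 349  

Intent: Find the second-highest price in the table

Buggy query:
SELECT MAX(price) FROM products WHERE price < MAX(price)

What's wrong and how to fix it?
Bug: MAX(price) on the right of the comparison is an aggregate-in-WHERE error

Fix: Put the inner MAX in a scalar subquery

Corrected query:
SELECT MAX(price) FROM products WHERE price < (SELECT MAX(price) FROM products)

Result:
MAX(price)
----------
1181.07   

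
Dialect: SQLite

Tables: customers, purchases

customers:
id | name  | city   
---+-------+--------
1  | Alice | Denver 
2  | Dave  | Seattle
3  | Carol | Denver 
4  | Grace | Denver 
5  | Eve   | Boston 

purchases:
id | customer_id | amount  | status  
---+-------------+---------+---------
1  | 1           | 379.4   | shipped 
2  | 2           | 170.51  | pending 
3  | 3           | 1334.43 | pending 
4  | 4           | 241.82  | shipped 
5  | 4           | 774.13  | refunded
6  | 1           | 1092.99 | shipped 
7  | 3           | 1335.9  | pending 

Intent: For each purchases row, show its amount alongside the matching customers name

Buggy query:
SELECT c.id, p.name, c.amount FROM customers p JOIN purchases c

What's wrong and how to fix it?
Bug: Missing join condition: each purchases row is matched to all customers rows instead of just its own

Fix: Specify the join condition linking the foreign key to the parent id

Corrected query:
SELECT c.id, p.name, c.amount FROM customers p JOIN purchases c ON c.customer_id = p.id

Result:
id | name  | amount 
---+-------+--------
1  | Alice | 379.4  
2  | Dave  | 170.51 
3  | Carol | 1334.43
4  | Grace | 241.82 
5  | Grace | 774.13 
6  | Alice | 1092.99
7  | Carol | 1335.9 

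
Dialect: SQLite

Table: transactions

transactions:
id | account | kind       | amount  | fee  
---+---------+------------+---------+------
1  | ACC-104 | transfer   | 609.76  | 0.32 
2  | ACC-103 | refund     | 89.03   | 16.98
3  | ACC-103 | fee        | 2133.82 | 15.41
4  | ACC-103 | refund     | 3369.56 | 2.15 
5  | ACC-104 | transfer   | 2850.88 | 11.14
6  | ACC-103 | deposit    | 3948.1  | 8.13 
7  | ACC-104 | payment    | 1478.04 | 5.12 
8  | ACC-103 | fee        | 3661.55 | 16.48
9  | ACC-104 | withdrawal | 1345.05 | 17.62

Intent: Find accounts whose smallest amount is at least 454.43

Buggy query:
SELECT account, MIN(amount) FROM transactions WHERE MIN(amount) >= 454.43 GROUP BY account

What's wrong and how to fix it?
Bug: Aggregates like MIN are computed per group after WHERE runs

Fix: Replace WHERE with HAVING after the GROUP BY

Corrected query:
SELECT account, MIN(amount) FROM transactions GROUP BY account HAVING MIN(amount) >= 454.43

Result:
account | MIN(amount)
--------+------------
ACC-104 | 609.76     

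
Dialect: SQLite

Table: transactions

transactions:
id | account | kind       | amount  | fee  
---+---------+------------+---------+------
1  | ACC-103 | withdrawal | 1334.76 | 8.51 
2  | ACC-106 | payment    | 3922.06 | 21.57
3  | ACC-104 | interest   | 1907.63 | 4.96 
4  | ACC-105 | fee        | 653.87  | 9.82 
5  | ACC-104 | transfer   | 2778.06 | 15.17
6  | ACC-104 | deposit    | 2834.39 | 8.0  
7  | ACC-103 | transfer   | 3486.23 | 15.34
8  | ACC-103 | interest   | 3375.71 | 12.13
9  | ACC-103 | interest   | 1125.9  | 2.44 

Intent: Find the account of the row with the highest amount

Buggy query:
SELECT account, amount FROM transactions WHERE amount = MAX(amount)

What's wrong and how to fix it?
Bug: MAX(amount) is an aggregate and cannot be used directly in WHERE

Fix: Use a subquery: WHERE amount = (SELECT MAX(amount) FROM transactions)

Corrected query:
SELECT account, amount FROM transactions WHERE amount = (SELECT MAX(amount) FROM transactions)

Result:
account | amount 
--------+--------
ACC-106 | 3922.06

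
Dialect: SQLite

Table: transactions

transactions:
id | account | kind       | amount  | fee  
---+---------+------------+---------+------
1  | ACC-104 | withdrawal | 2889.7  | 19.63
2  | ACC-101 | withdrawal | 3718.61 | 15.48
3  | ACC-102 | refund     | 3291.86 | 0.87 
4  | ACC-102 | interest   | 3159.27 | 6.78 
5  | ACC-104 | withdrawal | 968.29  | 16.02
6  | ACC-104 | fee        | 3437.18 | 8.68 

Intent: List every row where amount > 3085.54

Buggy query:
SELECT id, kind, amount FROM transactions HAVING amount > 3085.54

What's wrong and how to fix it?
Bug: HAVING filters the output of aggregation, but this query has no GROUP BY and no aggregate functions, so SQLite rejects it (HAVING clause on a non-aggregate query); the condition here is per row

Fix: Use WHERE for row-level filtering

Corrected query:
SELECT id, kind, amount FROM transactions WHERE amount > 3085.54

Result:
id | kind       | amount 
---+------------+--------
2  | withdrawal | 3718.61
3  | refund     | 3291.86
4  | interest   | 3159.27
6  | fee        | 3437.18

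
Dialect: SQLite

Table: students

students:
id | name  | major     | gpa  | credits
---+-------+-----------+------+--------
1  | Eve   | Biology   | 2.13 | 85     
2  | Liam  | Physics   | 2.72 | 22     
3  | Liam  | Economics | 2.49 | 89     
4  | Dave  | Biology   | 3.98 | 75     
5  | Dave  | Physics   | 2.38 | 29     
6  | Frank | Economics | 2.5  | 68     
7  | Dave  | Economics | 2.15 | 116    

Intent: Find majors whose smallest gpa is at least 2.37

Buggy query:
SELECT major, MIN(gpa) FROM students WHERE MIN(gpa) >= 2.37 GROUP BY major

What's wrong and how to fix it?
Bug: MIN() in WHERE is a misuse of aggregate

Fix: Replace WHERE with HAVING after the GROUP BY

Corrected query:
SELECT major, MIN(gpa) FROM students GROUP BY major HAVING MIN(gpa) >= 2.37

Result:
major   | MIN(gpa)
--------+---------
Physics | 2.38    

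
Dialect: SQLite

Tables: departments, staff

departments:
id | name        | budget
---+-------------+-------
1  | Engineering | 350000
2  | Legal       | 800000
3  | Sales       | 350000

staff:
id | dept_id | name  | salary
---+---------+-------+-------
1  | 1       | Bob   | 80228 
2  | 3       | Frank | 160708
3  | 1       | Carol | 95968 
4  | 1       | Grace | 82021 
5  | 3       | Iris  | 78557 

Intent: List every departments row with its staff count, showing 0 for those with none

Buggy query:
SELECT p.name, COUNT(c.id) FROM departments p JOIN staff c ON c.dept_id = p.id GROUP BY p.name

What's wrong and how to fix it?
Bug: INNER JOIN drops departments rows that have no matching staff rows

Fix: Use LEFT JOIN so parents without children still appear (COUNT(c.id) gives 0)

Corrected query:
SELECT p.name, COUNT(c.id) FROM departments p LEFT JOIN staff c ON c.dept_id = p.id GROUP BY p.name

Result:
name        | COUNT(c.id)
------------+------------
Engineering | 3          
Legal       | 0          
Sales       | 2          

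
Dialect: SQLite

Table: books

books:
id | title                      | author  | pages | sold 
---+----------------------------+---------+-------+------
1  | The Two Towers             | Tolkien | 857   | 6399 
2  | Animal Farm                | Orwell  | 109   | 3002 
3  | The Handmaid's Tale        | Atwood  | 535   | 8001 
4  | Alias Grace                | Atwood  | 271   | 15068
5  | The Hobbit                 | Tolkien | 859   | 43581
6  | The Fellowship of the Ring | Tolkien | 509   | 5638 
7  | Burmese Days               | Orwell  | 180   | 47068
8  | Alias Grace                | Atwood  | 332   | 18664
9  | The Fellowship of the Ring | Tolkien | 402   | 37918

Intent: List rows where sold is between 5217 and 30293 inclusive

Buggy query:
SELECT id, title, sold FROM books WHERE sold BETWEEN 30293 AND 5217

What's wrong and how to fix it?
Bug: The bounds are reversed; BETWEEN a AND b requires a <= b to match anything

Fix: Swap the bounds so the smaller value comes first

Corrected query:
SELECT id, title, sold FROM books WHERE sold BETWEEN 5217 AND 30293

Result:
id | title                      | sold 
---+----------------------------+------
1  | The Two Towers             | 6399 
3  | The Handmaid's Tale        | 8001 
4  | Alias Grace                | 15068
6  | The Fellowship of the Ring | 5638 
8  | Alias Grace                | 18664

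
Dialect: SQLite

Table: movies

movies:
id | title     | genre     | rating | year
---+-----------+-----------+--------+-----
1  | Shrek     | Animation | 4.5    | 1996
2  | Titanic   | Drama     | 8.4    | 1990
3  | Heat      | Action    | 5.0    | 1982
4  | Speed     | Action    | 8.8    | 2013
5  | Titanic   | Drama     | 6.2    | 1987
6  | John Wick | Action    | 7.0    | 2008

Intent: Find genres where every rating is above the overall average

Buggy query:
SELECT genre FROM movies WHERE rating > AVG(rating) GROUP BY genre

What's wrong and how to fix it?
Bug: AVG() is an aggregate; it can't sit directly in WHERE

Fix: Use a subquery for AVG and a HAVING MIN(...) filter so the condition holds for every row in the group

Corrected query:
SELECT genre FROM movies GROUP BY genre HAVING MIN(rating) > (SELECT AVG(rating) FROM movies)

Result:
(no rows)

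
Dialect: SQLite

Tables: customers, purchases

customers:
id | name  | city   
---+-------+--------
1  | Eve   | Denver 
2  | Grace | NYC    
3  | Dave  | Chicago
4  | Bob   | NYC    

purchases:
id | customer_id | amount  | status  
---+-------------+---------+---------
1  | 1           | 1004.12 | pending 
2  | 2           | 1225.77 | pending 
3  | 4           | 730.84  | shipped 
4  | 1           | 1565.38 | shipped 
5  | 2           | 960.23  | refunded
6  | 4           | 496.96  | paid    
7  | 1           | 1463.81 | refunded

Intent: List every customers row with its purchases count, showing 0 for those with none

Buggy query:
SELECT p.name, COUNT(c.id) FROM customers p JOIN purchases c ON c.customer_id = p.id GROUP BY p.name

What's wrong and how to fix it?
Bug: INNER JOIN drops customers rows that have no matching purchases rows

Fix: Switch to LEFT JOIN to retain unmatched parent rows

Corrected query:
SELECT p.name, COUNT(c.id) FROM customers p LEFT JOIN purchases c ON c.customer_id = p.id GROUP BY p.name

Result:
name  | COUNT(c.id)
------+------------
Bob   | 2          
Dave  | 0          
Eve   | 3          
Grace | 2          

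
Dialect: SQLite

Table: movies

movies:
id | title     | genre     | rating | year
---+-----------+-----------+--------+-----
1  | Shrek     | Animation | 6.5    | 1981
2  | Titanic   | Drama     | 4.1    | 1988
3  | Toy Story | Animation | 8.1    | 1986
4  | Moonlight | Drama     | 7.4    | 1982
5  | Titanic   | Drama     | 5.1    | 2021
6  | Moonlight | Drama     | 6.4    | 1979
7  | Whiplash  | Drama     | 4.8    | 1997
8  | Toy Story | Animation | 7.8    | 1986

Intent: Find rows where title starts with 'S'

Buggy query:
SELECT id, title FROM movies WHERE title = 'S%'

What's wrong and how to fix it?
Bug: '=' compares the literal string including the % character; pattern matching needs LIKE

Fix: Replace '=' with LIKE so 'S%' is treated as a pattern

Corrected query:
SELECT id, title FROM movies WHERE title LIKE 'S%'

Result:
id | title
---+------
1  | Shrek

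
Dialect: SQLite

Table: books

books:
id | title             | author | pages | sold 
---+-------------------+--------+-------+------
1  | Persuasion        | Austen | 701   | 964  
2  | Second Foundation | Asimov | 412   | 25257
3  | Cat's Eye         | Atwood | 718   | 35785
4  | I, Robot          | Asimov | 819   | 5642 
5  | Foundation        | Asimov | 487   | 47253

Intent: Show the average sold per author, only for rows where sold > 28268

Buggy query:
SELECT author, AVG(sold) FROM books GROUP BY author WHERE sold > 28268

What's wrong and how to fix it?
Bug: WHERE cannot follow GROUP BY

Fix: Move the WHERE clause before GROUP BY

Corrected query:
SELECT author, AVG(sold) FROM books WHERE sold > 28268 GROUP BY author

Result:
author | AVG(sold)
-------+----------
Asimov | 47253    
Atwood | 35785    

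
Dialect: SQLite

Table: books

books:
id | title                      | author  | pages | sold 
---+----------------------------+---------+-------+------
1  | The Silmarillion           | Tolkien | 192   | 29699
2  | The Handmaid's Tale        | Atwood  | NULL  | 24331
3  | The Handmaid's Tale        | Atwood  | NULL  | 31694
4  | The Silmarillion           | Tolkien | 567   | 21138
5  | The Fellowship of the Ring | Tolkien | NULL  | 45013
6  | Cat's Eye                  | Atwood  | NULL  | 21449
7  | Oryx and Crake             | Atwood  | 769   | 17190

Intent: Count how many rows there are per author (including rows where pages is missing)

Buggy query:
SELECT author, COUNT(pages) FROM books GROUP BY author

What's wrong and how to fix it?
Bug: COUNT(column) counts non-NULL values only; rows with NULL pages aren't counted

Fix: Replace COUNT(pages) with COUNT(*)

Corrected query:
SELECT author, COUNT(*) FROM books GROUP BY author

Result:
author  | COUNT(*)
--------+---------
Atwood  | 4       
Tolkien | 3       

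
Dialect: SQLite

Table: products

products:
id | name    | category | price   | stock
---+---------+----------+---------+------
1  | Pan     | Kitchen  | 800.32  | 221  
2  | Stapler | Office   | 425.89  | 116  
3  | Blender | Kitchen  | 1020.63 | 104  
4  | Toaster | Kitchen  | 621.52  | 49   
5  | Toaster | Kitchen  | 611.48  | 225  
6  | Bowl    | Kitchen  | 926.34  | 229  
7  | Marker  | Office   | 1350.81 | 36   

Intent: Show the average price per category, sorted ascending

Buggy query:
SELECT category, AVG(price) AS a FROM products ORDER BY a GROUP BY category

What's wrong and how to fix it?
Bug: ORDER BY appears before GROUP BY; SQL clause order requires GROUP BY first

Fix: Move ORDER BY to the end, after GROUP BY

Corrected query:
SELECT category, AVG(price) AS a FROM products GROUP BY category ORDER BY a

Result:
category | a      
---------+--------
Kitchen  | 796.058
Office   | 888.35 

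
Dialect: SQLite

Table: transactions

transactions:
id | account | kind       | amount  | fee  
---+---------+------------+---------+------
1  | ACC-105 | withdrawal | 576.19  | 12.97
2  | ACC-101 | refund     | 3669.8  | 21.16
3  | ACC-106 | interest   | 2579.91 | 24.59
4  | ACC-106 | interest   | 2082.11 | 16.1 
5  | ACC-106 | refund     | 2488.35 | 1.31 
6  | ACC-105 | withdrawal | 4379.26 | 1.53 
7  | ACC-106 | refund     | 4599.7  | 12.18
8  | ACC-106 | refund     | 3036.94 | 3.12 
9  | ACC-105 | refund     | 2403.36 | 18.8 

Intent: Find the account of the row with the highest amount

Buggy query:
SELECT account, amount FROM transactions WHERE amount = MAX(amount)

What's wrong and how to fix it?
Bug: WHERE is evaluated per row; an aggregate over the whole table isn't defined there

Fix: Wrap MAX in a scalar subquery so WHERE compares against a single value

Corrected query:
SELECT account, amount FROM transactions WHERE amount = (SELECT MAX(amount) FROM transactions)

Result:
account | amount
--------+-------
ACC-106 | 4599.7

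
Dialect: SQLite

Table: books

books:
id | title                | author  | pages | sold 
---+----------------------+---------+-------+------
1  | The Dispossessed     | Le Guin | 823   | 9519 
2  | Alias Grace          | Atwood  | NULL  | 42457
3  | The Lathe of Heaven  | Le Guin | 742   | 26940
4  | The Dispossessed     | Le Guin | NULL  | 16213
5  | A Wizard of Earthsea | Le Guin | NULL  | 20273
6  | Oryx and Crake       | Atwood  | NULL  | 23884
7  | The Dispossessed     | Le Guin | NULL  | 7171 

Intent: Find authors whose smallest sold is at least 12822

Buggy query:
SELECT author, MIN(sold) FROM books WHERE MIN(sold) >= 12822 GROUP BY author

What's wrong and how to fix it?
Bug: Aggregates like MIN are computed per group after WHERE runs

Fix: Replace WHERE with HAVING after the GROUP BY

Corrected query:
SELECT author, MIN(sold) FROM books GROUP BY author HAVING MIN(sold) >= 12822

Result:
author | MIN(sold)
-------+----------
Atwood | 23884    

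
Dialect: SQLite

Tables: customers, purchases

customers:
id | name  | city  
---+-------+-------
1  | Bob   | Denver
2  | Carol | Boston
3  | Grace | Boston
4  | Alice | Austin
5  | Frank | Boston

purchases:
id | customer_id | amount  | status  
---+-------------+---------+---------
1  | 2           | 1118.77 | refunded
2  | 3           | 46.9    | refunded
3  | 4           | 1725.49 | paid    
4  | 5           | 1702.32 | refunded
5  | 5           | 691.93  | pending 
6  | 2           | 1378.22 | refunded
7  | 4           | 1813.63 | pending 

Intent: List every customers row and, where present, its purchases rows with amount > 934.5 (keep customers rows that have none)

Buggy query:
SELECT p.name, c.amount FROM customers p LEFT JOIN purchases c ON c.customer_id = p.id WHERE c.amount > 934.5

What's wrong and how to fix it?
Bug: Filtering c.amount in WHERE discards the NULL rows produced by LEFT JOIN, turning it into an inner join

Fix: Put 'c.amount > 934.5' in the JOIN's ON clause instead of WHERE

Corrected query:
SELECT p.name, c.amount FROM customers p LEFT JOIN purchases c ON c.customer_id = p.id AND c.amount > 934.5

Result:
name  | amount 
------+--------
Bob   | NULL   
Carol | 1118.77
Carol | 1378.22
Grace | NULL   
Alice | 1725.49
Alice | 1813.63
Frank | 1702.32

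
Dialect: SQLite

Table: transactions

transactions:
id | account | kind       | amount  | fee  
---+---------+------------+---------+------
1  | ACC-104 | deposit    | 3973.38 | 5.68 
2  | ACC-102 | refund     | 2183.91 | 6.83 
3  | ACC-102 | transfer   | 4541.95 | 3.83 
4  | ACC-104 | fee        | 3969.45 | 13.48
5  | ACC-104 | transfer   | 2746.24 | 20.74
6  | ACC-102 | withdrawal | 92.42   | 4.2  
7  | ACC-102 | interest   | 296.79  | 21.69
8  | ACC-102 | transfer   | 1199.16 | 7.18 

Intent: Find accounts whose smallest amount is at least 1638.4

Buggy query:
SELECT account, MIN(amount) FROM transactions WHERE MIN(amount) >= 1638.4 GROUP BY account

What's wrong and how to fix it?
Bug: MIN() in WHERE is a misuse of aggregate

Fix: Use HAVING for the per-group MIN condition

Corrected query:
SELECT account, MIN(amount) FROM transactions GROUP BY account HAVING MIN(amount) >= 1638.4

Result:
account | MIN(amount)
--------+------------
ACC-104 | 2746.24    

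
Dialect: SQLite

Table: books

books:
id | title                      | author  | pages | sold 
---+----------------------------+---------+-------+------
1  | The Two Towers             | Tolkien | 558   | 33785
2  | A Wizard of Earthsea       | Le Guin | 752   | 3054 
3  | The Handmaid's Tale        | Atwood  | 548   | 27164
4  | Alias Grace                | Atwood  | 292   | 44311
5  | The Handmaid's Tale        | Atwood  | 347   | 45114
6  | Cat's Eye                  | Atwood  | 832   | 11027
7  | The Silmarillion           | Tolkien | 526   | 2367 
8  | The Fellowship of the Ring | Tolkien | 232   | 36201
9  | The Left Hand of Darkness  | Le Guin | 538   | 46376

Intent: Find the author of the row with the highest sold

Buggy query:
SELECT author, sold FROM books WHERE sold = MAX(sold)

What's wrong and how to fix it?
Bug: WHERE is evaluated per row; an aggregate over the whole table isn't defined there

Fix: Wrap MAX in a scalar subquery so WHERE compares against a single value

Corrected query:
SELECT author, sold FROM books WHERE sold = (SELECT MAX(sold) FROM books)

Result:
author  | sold 
--------+------
Le Guin | 46376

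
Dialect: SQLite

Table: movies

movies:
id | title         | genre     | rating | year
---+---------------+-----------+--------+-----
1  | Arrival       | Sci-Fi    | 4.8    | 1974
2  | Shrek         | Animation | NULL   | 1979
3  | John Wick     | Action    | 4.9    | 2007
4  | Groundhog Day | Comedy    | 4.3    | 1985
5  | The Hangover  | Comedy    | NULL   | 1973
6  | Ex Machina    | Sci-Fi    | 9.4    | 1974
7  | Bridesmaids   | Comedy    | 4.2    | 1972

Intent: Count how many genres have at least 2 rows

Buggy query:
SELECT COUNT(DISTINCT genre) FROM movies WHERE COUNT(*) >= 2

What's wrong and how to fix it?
Bug: WHERE filters individual rows, not groups, so a group-level COUNT is invalid there

Fix: Group first with HAVING COUNT(*) >= 2, then COUNT the resulting groups

Corrected query:
SELECT COUNT(*) FROM (SELECT genre FROM movies GROUP BY genre HAVING COUNT(*) >= 2)

Result:
COUNT(*)
--------
2       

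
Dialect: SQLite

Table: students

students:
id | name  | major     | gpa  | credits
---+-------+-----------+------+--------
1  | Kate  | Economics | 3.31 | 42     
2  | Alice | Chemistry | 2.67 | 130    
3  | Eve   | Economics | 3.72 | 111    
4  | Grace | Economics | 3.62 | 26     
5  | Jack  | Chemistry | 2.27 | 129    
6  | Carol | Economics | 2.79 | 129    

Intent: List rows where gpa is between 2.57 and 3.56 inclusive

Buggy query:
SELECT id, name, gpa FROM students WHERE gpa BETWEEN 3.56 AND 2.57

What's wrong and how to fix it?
Bug: The bounds are reversed; BETWEEN a AND b requires a <= b to match anything

Fix: Swap the bounds so the smaller value comes first

Corrected query:
SELECT id, name, gpa FROM students WHERE gpa BETWEEN 2.57 AND 3.56

Result:
id | name  | gpa 
---+-------+-----
1  | Kate  | 3.31
2  | Alice | 2.67
6  | Carol | 2.79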